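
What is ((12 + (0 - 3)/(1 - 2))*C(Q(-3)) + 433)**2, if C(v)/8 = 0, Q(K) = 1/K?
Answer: 187489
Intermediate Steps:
C(v) = 0 (C(v) = 8*0 = 0)
((12 + (0 - 3)/(1 - 2))*C(Q(-3)) + 433)**2 = ((12 + (0 - 3)/(1 - 2))*0 + 433)**2 = ((12 - 3/(-1))*0 + 433)**2 = ((12 - 3*(-1))*0 + 433)**2 = ((12 + 3)*0 + 433)**2 = (15*0 + 433)**2 = (0 + 433)**2 = 433**2 = 187489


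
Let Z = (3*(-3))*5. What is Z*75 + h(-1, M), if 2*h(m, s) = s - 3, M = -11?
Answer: -3382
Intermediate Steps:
h(m, s) = -3/2 + s/2 (h(m, s) = (s - 3)/2 = (-3 + s)/2 = -3/2 + s/2)
Z = -45 (Z = -9*5 = -45)
Z*75 + h(-1, M) = -45*75 + (-3/2 + (1/2)*(-11)) = -3375 + (-3/2 - 11/2) = -3375 - 7 = -3382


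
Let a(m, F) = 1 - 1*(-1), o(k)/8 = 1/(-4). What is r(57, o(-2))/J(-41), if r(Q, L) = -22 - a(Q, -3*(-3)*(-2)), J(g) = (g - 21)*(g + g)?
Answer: -6/1271 ≈ -0.0047207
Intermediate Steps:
J(g) = 2*g*(-21 + g) (J(g) = (-21 + g)*(2*g) = 2*g*(-21 + g))
o(k) = -2 (o(k) = 8/(-4) = 8*(-¼) = -2)
a(m, F) = 2 (a(m, F) = 1 + 1 = 2)
r(Q, L) = -24 (r(Q, L) = -22 - 1*2 = -22 - 2 = -24)
r(57, o(-2))/J(-41) = -24*(-1/(82*(-21 - 41))) = -24/(2*(-41)*(-62)) = -24/5084 = -24*1/5084 = -6/1271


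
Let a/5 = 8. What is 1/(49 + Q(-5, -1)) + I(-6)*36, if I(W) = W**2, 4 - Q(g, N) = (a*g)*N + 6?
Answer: 198287/153 ≈ 1296.0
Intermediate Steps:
a = 40 (a = 5*8 = 40)
Q(g, N) = -2 - 40*N*g (Q(g, N) = 4 - ((40*g)*N + 6) = 4 - (40*N*g + 6) = 4 - (6 + 40*N*g) = 4 + (-6 - 40*N*g) = -2 - 40*N*g)
1/(49 + Q(-5, -1)) + I(-6)*36 = 1/(49 + (-2 - 40*(-1)*(-5))) + (-6)**2*36 = 1/(49 + (-2 - 200)) + 36*36 = 1/(49 - 202) + 1296 = 1/(-153) + 1296 = -1/153 + 1296 = 198287/153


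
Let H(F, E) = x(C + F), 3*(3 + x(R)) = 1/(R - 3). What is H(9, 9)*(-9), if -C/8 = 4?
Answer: 705/26 ≈ 27.115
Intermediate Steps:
C = -32 (C = -8*4 = -32)
x(R) = -3 + 1/(3*(-3 + R)) (x(R) = -3 + 1/(3*(R - 3)) = -3 + 1/(3*(-3 + R)))
H(F, E) = (316 - 9*F)/(3*(-35 + F)) (H(F, E) = (28 - 9*(-32 + F))/(3*(-3 + (-32 + F))) = (28 + (288 - 9*F))/(3*(-35 + F)) = (316 - 9*F)/(3*(-35 + F)))
H(9, 9)*(-9) = ((316 - 9*9)/(3*(-35 + 9)))*(-9) = ((⅓)*(316 - 81)/(-26))*(-9) = ((⅓)*(-1/26)*235)*(-9) = -235/78*(-9) = 705/26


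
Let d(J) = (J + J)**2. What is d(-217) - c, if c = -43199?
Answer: 231555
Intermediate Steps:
d(J) = 4*J**2 (d(J) = (2*J)**2 = 4*J**2)
d(-217) - c = 4*(-217)**2 - 1*(-43199) = 4*47089 + 43199 = 188356 + 43199 = 231555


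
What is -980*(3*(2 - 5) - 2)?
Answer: 10780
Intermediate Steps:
-980*(3*(2 - 5) - 2) = -980*(3*(-3) - 2) = -980*(-9 - 2) = -980*(-11) = 10780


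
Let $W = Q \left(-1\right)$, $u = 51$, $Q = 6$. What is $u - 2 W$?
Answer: $63$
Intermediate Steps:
$W = -6$ ($W = 6 \left(-1\right) = -6$)
$u - 2 W = 51 - -12 = 51 + 12 = 63$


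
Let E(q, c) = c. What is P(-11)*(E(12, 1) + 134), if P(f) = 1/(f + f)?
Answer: -135/22 ≈ -6.1364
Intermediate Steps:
P(f) = 1/(2*f)
P(-11)*(E(12, 1) + 134) = ((1/2)/(-11))*(1 + 134) = ((1/2)*(-1/11))*135 = -1/22*135 = -135/22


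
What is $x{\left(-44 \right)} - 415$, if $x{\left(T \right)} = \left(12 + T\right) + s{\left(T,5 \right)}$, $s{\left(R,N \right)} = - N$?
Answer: $-452$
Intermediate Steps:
$x{\left(T \right)} = 7 + T$ ($x{\left(T \right)} = \left(12 + T\right) - 5 = 7 + T$)
$x{\left(-44 \right)} - 415 = \left(7 - 44\right) - 415 = -37 - 415 = -452$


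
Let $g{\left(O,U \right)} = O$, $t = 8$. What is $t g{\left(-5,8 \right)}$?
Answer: $-40$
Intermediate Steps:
$t g{\left(-5,8 \right)} = 8 \left(-5\right) = -40$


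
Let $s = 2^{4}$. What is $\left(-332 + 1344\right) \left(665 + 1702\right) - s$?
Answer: $2395388$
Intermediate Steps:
$s = 16$
$\left(-332 + 1344\right) \left(665 + 1702\right) - s = \left(-332 + 1344\right) \left(665 + 1702\right) - 16 = 1012 \cdot 2367 - 16 = 2395404 - 16 = 2395388$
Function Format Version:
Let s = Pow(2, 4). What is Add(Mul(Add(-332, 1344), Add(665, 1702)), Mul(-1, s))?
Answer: 2395388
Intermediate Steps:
s = 16
Add(Mul(Add(-332, 1344), Add(665, 1702)), Mul(-1, s)) = Add(Mul(Add(-332, 1344), Add(665, 1702)), Mul(-1, 16)) = Add(Mul(1012, 2367), -16) = Add(2395404, -16) = 2395388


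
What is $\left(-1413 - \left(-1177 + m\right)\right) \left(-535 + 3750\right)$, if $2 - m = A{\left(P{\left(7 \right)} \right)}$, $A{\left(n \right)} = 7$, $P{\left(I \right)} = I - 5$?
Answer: $-742665$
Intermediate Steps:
$P{\left(I \right)} = -5 + I$
$m = -5$ ($m = 2 - 7 = -5$)
$\left(-1413 - \left(-1177 + m\right)\right) \left(-535 + 3750\right) = \left(-1413 + \left(1177 - -5\right)\right) \left(-535 + 3750\right) = \left(-1413 + \left(1177 + 5\right)\right) 3215 = \left(-1413 + 1182\right) 3215 = \left(-231\right) 3215 = -742665$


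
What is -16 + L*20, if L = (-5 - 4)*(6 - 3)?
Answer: -556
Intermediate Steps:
L = -27 (L = -9*3 = -27)
-16 + L*20 = -16 - 27*20 = -16 - 540 = -556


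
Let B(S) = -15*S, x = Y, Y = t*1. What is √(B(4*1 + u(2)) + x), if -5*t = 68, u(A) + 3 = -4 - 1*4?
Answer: √2285/5 ≈ 9.5603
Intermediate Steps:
u(A) = -11 (u(A) = -3 + (-4 - 1*4) = -3 + (-4 - 4) = -3 - 8 = -11)
t = -68/5 (t = -⅕*68 = -68/5 ≈ -13.600)
Y = -68/5 (Y = -68/5*1 = -68/5 ≈ -13.600)
x = -68/5 ≈ -13.600
√(B(4*1 + u(2)) + x) = √(-15*(4*1 - 11) - 68/5) = √(-15*(4 - 11) - 68/5) = √(-15*(-7) - 68/5) = √(105 - 68/5) = √(457/5) = √2285/5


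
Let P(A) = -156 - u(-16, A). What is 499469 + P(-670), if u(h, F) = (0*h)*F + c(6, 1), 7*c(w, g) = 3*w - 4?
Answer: 499311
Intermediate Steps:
c(w, g) = -4/7 + 3*w/7 (c(w, g) = (3*w - 4)/7 = (-4 + 3*w)/7 = -4/7 + 3*w/7)
u(h, F) = 2 (u(h, F) = (0*h)*F + (-4/7 + (3/7)*6) = 0*F + (-4/7 + 18/7) = 0 + 2 = 2)
P(A) = -158 (P(A) = -156 - 1*2 = -156 - 2 = -158)
499469 + P(-670) = 499469 - 158 = 499311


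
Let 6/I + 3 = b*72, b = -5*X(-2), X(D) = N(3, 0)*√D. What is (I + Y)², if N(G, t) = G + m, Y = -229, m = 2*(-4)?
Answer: 9*(-4195274071*I + 7053200*√2)/(-719999*I + 1200*√2) ≈ 52441.0 + 1.0795*I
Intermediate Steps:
m = -8
N(G, t) = -8 + G (N(G, t) = G - 8 = -8 + G)
X(D) = -5*√D (X(D) = (-8 + 3)*√D = -5*√D)
b = 25*I*√2 (b = -(-25)*√(-2) = -(-25)*I*√2 = 25*I*√2 ≈ 35.355*I)
I = 6/(-3 + 1800*I*√2) (I = 6/(-3 + (25*I*√2)*72) = 6/(-3 + 1800*I*√2) ≈ -2.7778e-6 - 0.002357*I)
(I + Y)² = ((-2/720001 - 1200*I*√2/720001) - 229)² = (-164880231/720001 - 1200*I*√2/720001)²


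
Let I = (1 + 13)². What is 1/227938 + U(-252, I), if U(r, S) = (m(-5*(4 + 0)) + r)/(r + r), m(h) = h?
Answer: 7749955/14360094 ≈ 0.53969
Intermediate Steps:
I = 196 (I = 14² = 196)
U(r, S) = (-20 + r)/(2*r) (U(r, S) = (-5*(4 + 0) + r)/(r + r) = (-5*4 + r)/((2*r)) = (-20 + r)*(1/(2*r)) = (-20 + r)/(2*r))
1/227938 + U(-252, I) = 1/227938 + (½)*(-20 - 252)/(-252) = 1/227938 + (½)*(-1/252)*(-272) = 1/227938 + 34/63 = 7749955/14360094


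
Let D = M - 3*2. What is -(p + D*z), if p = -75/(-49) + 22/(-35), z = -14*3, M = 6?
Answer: -221/245 ≈ -0.90204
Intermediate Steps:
D = 0 (D = 6 - 3*2 = 6 - 6 = 0)
z = -42
p = 221/245 (p = -75*(-1/49) + 22*(-1/35) = 75/49 - 22/35 = 221/245 ≈ 0.90204)
-(p + D*z) = -(221/245 + 0*(-42)) = -(221/245 + 0) = -1*221/245 = -221/245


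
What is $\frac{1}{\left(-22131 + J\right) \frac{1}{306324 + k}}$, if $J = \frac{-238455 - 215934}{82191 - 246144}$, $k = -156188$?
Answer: $- \frac{4102541268}{604664909} \approx -6.7848$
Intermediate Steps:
$J = \frac{151463}{54651}$ ($J = - \frac{454389}{-163953} = \left(-454389\right) \left(- \frac{1}{163953}\right) = \frac{151463}{54651} \approx 2.7715$)
$\frac{1}{\left(-22131 + J\right) \frac{1}{306324 + k}} = \frac{1}{\left(-22131 + \frac{151463}{54651}\right) \frac{1}{306324 - 156188}} = \frac{1}{\left(- \frac{1209329818}{54651}\right) \frac{1}{150136}} = \frac{1}{- \frac{604664909}{4102541268}} = - \frac{4102541268}{604664909}$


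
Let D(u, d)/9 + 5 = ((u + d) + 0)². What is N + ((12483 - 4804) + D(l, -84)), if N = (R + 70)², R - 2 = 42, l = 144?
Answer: 53030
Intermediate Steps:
D(u, d) = -45 + 9*(d + u)² (D(u, d) = -45 + 9*((u + d) + 0)² = -45 + 9*((d + u) + 0)² = -45 + 9*(d + u)²)
R = 44 (R = 2 + 42 = 44)
N = 12996 (N = (44 + 70)² = 114² = 12996)
N + ((12483 - 4804) + D(l, -84)) = 12996 + ((12483 - 4804) + (-45 + 9*(-84 + 144)²)) = 12996 + (7679 + (-45 + 9*60²)) = 12996 + (7679 + (-45 + 9*3600)) = 12996 + (7679 + (-45 + 32400)) = 12996 + (7679 + 32355) = 12996 + 40034 = 53030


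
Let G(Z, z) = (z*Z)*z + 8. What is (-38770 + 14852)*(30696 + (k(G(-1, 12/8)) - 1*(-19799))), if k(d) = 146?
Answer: -1211231438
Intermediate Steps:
G(Z, z) = 8 + Z*z² (G(Z, z) = (Z*z)*z + 8 = Z*z² + 8 = 8 + Z*z²)
(-38770 + 14852)*(30696 + (k(G(-1, 12/8)) - 1*(-19799))) = (-38770 + 14852)*(30696 + (146 - 1*(-19799))) = -23918*(30696 + (146 + 19799)) = -23918*(30696 + 19945) = -23918*50641 = -1211231438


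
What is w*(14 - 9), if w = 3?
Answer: 15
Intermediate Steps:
w*(14 - 9) = 3*(14 - 9) = 3*5 = 15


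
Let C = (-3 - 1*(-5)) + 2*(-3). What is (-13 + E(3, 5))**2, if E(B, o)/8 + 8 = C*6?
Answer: 72361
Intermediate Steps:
C = -4 (C = (-3 + 5) - 6 = 2 - 6 = -4)
E(B, o) = -256 (E(B, o) = -64 + 8*(-4*6) = -64 + 8*(-24) = -64 - 192 = -256)
(-13 + E(3, 5))**2 = (-13 - 256)**2 = (-269)**2 = 72361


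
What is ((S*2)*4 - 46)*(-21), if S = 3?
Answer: 462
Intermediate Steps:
((S*2)*4 - 46)*(-21) = ((3*2)*4 - 46)*(-21) = (6*4 - 46)*(-21) = (24 - 46)*(-21) = -22*(-21) = 462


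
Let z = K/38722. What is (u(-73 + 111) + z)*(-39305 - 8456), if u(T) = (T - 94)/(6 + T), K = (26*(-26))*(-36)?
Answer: 6553095766/212971 ≈ 30770.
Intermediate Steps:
K = 24336 (K = -676*(-36) = 24336)
z = 12168/19361 (z = 24336/38722 = 24336*(1/38722) = 12168/19361 ≈ 0.62848)
u(T) = (-94 + T)/(6 + T)
(u(-73 + 111) + z)*(-39305 - 8456) = ((-94 + (-73 + 111))/(6 + (-73 + 111)) + 12168/19361)*(-39305 - 8456) = ((-94 + 38)/(6 + 38) + 12168/19361)*(-47761) = (-56/44 + 12168/19361)*(-47761) = ((1/44)*(-56) + 12168/19361)*(-47761) = (-14/11 + 12168/19361)*(-47761) = -137206/212971*(-47761) = 6553095766/212971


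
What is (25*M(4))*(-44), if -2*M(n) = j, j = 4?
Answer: 2200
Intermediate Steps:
M(n) = -2 (M(n) = -½*4 = -2)
(25*M(4))*(-44) = (25*(-2))*(-44) = -50*(-44) = 2200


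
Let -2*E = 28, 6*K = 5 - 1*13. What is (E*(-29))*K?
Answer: -1624/3 ≈ -541.33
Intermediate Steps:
K = -4/3 (K = (5 - 1*13)/6 = (5 - 13)/6 = (⅙)*(-8) = -4/3 ≈ -1.3333)
E = -14 (E = -½*28 = -14)
(E*(-29))*K = -14*(-29)*(-4/3) = 406*(-4/3) = -1624/3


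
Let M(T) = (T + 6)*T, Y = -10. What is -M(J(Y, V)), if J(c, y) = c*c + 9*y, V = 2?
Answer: -14632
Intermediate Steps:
J(c, y) = c**2 + 9*y
M(T) = T*(6 + T) (M(T) = (6 + T)*T = T*(6 + T))
-M(J(Y, V)) = -((-10)**2 + 9*2)*(6 + ((-10)**2 + 9*2)) = -(100 + 18)*(6 + (100 + 18)) = -118*(6 + 118) = -118*124 = -1*14632 = -14632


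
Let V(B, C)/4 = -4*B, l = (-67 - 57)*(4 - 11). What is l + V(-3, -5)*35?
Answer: 2548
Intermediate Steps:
l = 868 (l = -124*(-7) = 868)
V(B, C) = -16*B (V(B, C) = 4*(-4*B) = -16*B)
l + V(-3, -5)*35 = 868 - 16*(-3)*35 = 868 + 48*35 = 868 + 1680 = 2548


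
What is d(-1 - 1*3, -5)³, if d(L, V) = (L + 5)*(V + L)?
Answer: -729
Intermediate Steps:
d(L, V) = (5 + L)*(L + V)
d(-1 - 1*3, -5)³ = ((-1 - 1*3)² + 5*(-1 - 1*3) + 5*(-5) + (-1 - 1*3)*(-5))³ = ((-1 - 3)² + 5*(-1 - 3) - 25 + (-1 - 3)*(-5))³ = ((-4)² + 5*(-4) - 25 - 4*(-5))³ = (16 - 20 - 25 + 20)³ = (-9)³ = -729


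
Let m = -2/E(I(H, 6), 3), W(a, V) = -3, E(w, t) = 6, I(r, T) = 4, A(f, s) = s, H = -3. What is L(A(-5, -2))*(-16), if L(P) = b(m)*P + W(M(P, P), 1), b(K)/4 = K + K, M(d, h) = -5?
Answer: -112/3 ≈ -37.333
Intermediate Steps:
m = -⅓ (m = -2/6 = -2*⅙ = -⅓ ≈ -0.33333)
b(K) = 8*K (b(K) = 4*(K + K) = 4*(2*K) = 8*K)
L(P) = -3 - 8*P/3 (L(P) = (8*(-⅓))*P - 3 = -8*P/3 - 3 = -3 - 8*P/3)
L(A(-5, -2))*(-16) = (-3 - 8/3*(-2))*(-16) = (-3 + 16/3)*(-16) = (7/3)*(-16) = -112/3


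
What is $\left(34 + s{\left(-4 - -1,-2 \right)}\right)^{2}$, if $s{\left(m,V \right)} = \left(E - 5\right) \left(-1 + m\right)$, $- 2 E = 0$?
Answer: $2916$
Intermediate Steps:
$E = 0$ ($E = \left(- \frac{1}{2}\right) 0 = 0$)
$s{\left(m,V \right)} = 5 - 5 m$ ($s{\left(m,V \right)} = \left(0 - 5\right) \left(-1 + m\right) = - 5 \left(-1 + m\right) = 5 - 5 m$)
$\left(34 + s{\left(-4 - -1,-2 \right)}\right)^{2} = \left(34 - \left(-5 + 5 \left(-4 - -1\right)\right)\right)^{2} = \left(34 - \left(-5 + 5 \left(-4 + 1\right)\right)\right)^{2} = \left(34 + \left(5 - -15\right)\right)^{2} = \left(34 + \left(5 + 15\right)\right)^{2} = \left(34 + 20\right)^{2} = 54^{2} = 2916$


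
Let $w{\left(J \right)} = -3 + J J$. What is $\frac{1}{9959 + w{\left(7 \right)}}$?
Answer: $\frac{1}{10005} \approx 9.995 \cdot 10^{-5}$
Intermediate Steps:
$w{\left(J \right)} = -3 + J^{2}$
$\frac{1}{9959 + w{\left(7 \right)}} = \frac{1}{9959 - \left(3 - 7^{2}\right)} = \frac{1}{9959 + \left(-3 + 49\right)} = \frac{1}{9959 + 46} = \frac{1}{10005}$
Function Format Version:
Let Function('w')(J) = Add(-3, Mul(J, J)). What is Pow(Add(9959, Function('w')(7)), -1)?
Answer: Rational(1, 10005) ≈ 9.9950e-5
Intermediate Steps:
Function('w')(J) = Add(-3, Pow(J, 2))
Pow(Add(9959, Function('w')(7)), -1) = Pow(Add(9959, Add(-3, Pow(7, 2))), -1) = Pow(Add(9959, Add(-3, 49)), -1) = Pow(Add(9959, 46), -1) = Pow(10005, -1) = Rational(1, 10005)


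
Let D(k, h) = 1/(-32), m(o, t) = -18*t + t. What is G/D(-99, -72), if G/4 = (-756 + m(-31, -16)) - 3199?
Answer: 471424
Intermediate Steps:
m(o, t) = -17*t
D(k, h) = -1/32
G = -14732 (G = 4*((-756 - 17*(-16)) - 3199) = 4*((-756 + 272) - 3199) = 4*(-484 - 3199) = 4*(-3683) = -14732)
G/D(-99, -72) = -14732/(-1/32) = -14732*(-32) = 471424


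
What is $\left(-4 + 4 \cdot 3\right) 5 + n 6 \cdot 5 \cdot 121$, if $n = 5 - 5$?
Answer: $40$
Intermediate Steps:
$n = 0$ ($n = 5 - 5 = 0$)
$\left(-4 + 4 \cdot 3\right) 5 + n 6 \cdot 5 \cdot 121 = \left(-4 + 4 \cdot 3\right) 5 + 0 \cdot 6 \cdot 5 \cdot 121 = \left(-4 + 12\right) 5 + 0 \cdot 5 \cdot 121 = 8 \cdot 5 + 0 \cdot 121 = 40 + 0 = 40$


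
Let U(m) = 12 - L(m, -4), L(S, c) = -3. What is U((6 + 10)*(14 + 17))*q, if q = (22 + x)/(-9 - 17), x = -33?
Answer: 165/26 ≈ 6.3462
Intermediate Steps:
q = 11/26 (q = (22 - 33)/(-9 - 17) = -11/(-26) = -11*(-1/26) = 11/26 ≈ 0.42308)
U(m) = 15 (U(m) = 12 - 1*(-3) = 12 + 3 = 15)
U((6 + 10)*(14 + 17))*q = 15*(11/26) = 165/26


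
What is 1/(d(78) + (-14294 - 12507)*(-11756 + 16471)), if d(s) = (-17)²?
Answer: -1/126366426 ≈ -7.9135e-9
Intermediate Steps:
d(s) = 289
1/(d(78) + (-14294 - 12507)*(-11756 + 16471)) = 1/(289 + (-14294 - 12507)*(-11756 + 16471)) = 1/(289 - 26801*4715) = 1/(289 - 126366715) = 1/(-126366426) = -1/126366426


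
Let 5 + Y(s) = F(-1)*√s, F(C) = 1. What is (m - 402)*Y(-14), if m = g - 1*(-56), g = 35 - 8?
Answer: 1595 - 319*I*√14 ≈ 1595.0 - 1193.6*I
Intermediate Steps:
Y(s) = -5 + √s (Y(s) = -5 + 1*√s = -5 + √s)
g = 27
m = 83 (m = 27 - 1*(-56) = 27 + 56 = 83)
(m - 402)*Y(-14) = (83 - 402)*(-5 + √(-14)) = -319*(-5 + I*√14) = 1595 - 319*I*√14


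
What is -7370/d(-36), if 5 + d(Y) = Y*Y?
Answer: -7370/1291 ≈ -5.7088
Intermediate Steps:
d(Y) = -5 + Y² (d(Y) = -5 + Y*Y = -5 + Y²)
-7370/d(-36) = -7370/(-5 + (-36)²) = -7370/(-5 + 1296) = -7370/1291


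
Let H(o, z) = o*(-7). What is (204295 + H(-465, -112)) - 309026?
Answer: -101476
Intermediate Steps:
H(o, z) = -7*o
(204295 + H(-465, -112)) - 309026 = (204295 - 7*(-465)) - 309026 = (204295 + 3255) - 309026 = 207550 - 309026 = -101476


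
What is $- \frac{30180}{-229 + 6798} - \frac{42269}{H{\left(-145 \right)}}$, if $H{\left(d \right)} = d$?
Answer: $\frac{273288961}{952505} \approx 286.92$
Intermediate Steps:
$- \frac{30180}{-229 + 6798} - \frac{42269}{H{\left(-145 \right)}} = - \frac{30180}{-229 + 6798} - \frac{42269}{-145} = - \frac{30180}{6569} - - \frac{42269}{145} = \left(-30180\right) \frac{1}{6569} + \frac{42269}{145} = - \frac{30180}{6569} + \frac{42269}{145} = \frac{273288961}{952505}$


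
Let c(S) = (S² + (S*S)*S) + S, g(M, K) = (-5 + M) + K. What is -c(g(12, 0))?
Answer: -399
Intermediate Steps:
g(M, K) = -5 + K + M
c(S) = S + S² + S³ (c(S) = (S² + S²*S) + S = (S² + S³) + S = S + S² + S³)
-c(g(12, 0)) = -(-5 + 0 + 12)*(1 + (-5 + 0 + 12) + (-5 + 0 + 12)²) = -7*(1 + 7 + 7²) = -7*(1 + 7 + 49) = -7*57 = -1*399 = -399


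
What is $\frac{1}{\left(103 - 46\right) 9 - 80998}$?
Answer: $- \frac{1}{80485} \approx -1.2425 \cdot 10^{-5}$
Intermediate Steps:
$\frac{1}{\left(103 - 46\right) 9 - 80998} = \frac{1}{57 \cdot 9 - 80998} = \frac{1}{513 - 80998} = \frac{1}{-80485} = - \frac{1}{80485}$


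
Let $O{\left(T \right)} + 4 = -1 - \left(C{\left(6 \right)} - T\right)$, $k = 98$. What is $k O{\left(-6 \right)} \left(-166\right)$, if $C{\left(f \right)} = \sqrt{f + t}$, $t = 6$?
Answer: $178948 + 32536 \sqrt{3} \approx 2.353 \cdot 10^{5}$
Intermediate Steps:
$C{\left(f \right)} = \sqrt{6 + f}$ ($C{\left(f \right)} = \sqrt{f + 6} = \sqrt{6 + f}$)
$O{\left(T \right)} = -5 + T - 2 \sqrt{3}$ ($O{\left(T \right)} = -4 - \left(1 + \sqrt{6 + 6} - T\right) = -4 - \left(1 + \sqrt{12} - T\right) = -4 - \left(1 - T + 2 \sqrt{3}\right) = -5 + T - 2 \sqrt{3}$)
$k O{\left(-6 \right)} \left(-166\right) = 98 \left(-5 - 6 - 2 \sqrt{3}\right) \left(-166\right) = 98 \left(-11 - 2 \sqrt{3}\right) \left(-166\right) = \left(-1078 - 196 \sqrt{3}\right) \left(-166\right) = 178948 + 32536 \sqrt{3}$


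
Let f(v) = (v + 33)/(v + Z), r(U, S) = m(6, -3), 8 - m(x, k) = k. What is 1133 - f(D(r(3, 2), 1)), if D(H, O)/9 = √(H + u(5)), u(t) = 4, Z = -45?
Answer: 3409/3 + 13*√15/15 ≈ 1139.7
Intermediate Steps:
m(x, k) = 8 - k
r(U, S) = 11 (r(U, S) = 8 - 1*(-3) = 8 + 3 = 11)
D(H, O) = 9*√(4 + H) (D(H, O) = 9*√(H + 4) = 9*√(4 + H))
f(v) = (33 + v)/(-45 + v) (f(v) = (v + 33)/(v - 45) = (33 + v)/(-45 + v))
1133 - f(D(r(3, 2), 1)) = 1133 - (33 + 9*√(4 + 11))/(-45 + 9*√(4 + 11)) = 1133 - (33 + 9*√15)/(-45 + 9*√15)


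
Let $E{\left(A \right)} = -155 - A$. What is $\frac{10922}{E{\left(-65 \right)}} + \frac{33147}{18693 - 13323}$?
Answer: $- \frac{1855597}{16110} \approx -115.18$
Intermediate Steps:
$\frac{10922}{E{\left(-65 \right)}} + \frac{33147}{18693 - 13323} = \frac{10922}{-155 - -65} + \frac{33147}{18693 - 13323} = \frac{10922}{-155 + 65} + \frac{33147}{5370} = \frac{10922}{-90} + 33147 \cdot \frac{1}{5370} = 10922 \left(- \frac{1}{90}\right) + \frac{11049}{1790} = - \frac{5461}{45} + \frac{11049}{1790} = - \frac{1855597}{16110}$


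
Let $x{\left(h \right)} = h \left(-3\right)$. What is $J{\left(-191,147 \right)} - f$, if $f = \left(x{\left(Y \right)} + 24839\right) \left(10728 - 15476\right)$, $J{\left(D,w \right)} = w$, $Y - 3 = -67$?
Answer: $118847335$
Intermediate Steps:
$Y = -64$ ($Y = 3 - 67 = -64$)
$x{\left(h \right)} = - 3 h$
$f = -118847188$ ($f = \left(\left(-3\right) \left(-64\right) + 24839\right) \left(10728 - 15476\right) = \left(192 + 24839\right) \left(-4748\right) = 25031 \left(-4748\right) = -118847188$)
$J{\left(-191,147 \right)} - f = 147 - -118847188 = 147 + 118847188 = 118847335$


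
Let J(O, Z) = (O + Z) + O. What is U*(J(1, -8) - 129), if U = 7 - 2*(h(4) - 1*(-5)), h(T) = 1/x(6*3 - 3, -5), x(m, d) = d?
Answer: 351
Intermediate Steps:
J(O, Z) = Z + 2*O
h(T) = -⅕ (h(T) = 1/(-5) = -⅕)
U = -13/5 (U = 7 - 2*(-⅕ - 1*(-5)) = 7 - 2*(-⅕ + 5) = 7 - 2*24/5 = 7 - 48/5 = -13/5 ≈ -2.6000)
U*(J(1, -8) - 129) = -13*((-8 + 2*1) - 129)/5 = -13*((-8 + 2) - 129)/5 = -13*(-6 - 129)/5 = -13/5*(-135) = 351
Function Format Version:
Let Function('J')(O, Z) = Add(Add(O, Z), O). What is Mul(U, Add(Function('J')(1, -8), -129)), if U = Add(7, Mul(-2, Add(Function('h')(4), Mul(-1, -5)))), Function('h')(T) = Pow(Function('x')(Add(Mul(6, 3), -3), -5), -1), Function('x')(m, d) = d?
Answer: 351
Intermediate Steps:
Function('J')(O, Z) = Add(Z, Mul(2, O))
Function('h')(T) = Rational(-1, 5) (Function('h')(T) = Pow(-5, -1) = Rational(-1, 5))
U = Rational(-13, 5) (U = Add(7, Mul(-2, Add(Rational(-1, 5), Mul(-1, -5)))) = Add(7, Mul(-2, Add(Rational(-1, 5), 5))) = Add(7, Mul(-2, Rational(24, 5))) = Add(7, Rational(-48, 5)) = Rational(-13, 5) ≈ -2.6000)
Mul(U, Add(Function('J')(1, -8), -129)) = Mul(Rational(-13, 5), Add(Add(-8, Mul(2, 1)), -129)) = Mul(Rational(-13, 5), Add(Add(-8, 2), -129)) = Mul(Rational(-13, 5), Add(-6, -129)) = Mul(Rational(-13, 5), -135) = 351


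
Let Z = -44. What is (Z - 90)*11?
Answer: -1474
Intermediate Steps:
(Z - 90)*11 = (-44 - 90)*11 = -134*11 = -1474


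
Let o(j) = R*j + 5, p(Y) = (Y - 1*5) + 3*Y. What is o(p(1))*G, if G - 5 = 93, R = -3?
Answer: 784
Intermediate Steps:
p(Y) = -5 + 4*Y (p(Y) = (Y - 5) + 3*Y = (-5 + Y) + 3*Y = -5 + 4*Y)
o(j) = 5 - 3*j (o(j) = -3*j + 5 = 5 - 3*j)
G = 98 (G = 5 + 93 = 98)
o(p(1))*G = (5 - 3*(-5 + 4*1))*98 = (5 - 3*(-5 + 4))*98 = (5 - 3*(-1))*98 = (5 + 3)*98 = 8*98 = 784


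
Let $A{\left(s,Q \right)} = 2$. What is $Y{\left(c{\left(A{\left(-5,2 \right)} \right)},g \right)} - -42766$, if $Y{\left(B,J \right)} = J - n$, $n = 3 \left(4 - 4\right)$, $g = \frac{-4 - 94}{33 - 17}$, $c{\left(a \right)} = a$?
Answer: $\frac{342079}{8} \approx 42760.0$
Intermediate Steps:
$g = - \frac{49}{8}$ ($g = - \frac{98}{16} = \left(-98\right) \frac{1}{16} = - \frac{49}{8} \approx -6.125$)
$n = 0$ ($n = 3 \cdot 0 = 0$)
$Y{\left(B,J \right)} = J$ ($Y{\left(B,J \right)} = J - 0 = J + 0 = J$)
$Y{\left(c{\left(A{\left(-5,2 \right)} \right)},g \right)} - -42766 = - \frac{49}{8} - -42766 = - \frac{49}{8} + 42766 = \frac{342079}{8}$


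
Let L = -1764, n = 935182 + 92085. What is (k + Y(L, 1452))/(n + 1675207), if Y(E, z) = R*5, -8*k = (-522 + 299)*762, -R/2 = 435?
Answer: 67563/10809896 ≈ 0.0062501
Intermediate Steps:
R = -870 (R = -2*435 = -870)
n = 1027267
k = 84963/4 (k = -(-522 + 299)*762/8 = -(-223)*762/8 = -⅛*(-169926) = 84963/4 ≈ 21241.)
Y(E, z) = -4350 (Y(E, z) = -870*5 = -4350)
(k + Y(L, 1452))/(n + 1675207) = (84963/4 - 4350)/(1027267 + 1675207) = (67563/4)/2702474 = (67563/4)*(1/2702474) = 67563/10809896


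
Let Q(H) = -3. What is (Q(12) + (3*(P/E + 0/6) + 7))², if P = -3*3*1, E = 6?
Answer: ¼ ≈ 0.25000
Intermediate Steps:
P = -9 (P = -9*1 = -9)
(Q(12) + (3*(P/E + 0/6) + 7))² = (-3 + (3*(-9/6 + 0/6) + 7))² = (-3 + (3*(-9*⅙ + 0*(⅙)) + 7))² = (-3 + (3*(-3/2 + 0) + 7))² = (-3 + (3*(-3/2) + 7))² = (-3 + (-9/2 + 7))² = (-3 + 5/2)² = (-½)² = ¼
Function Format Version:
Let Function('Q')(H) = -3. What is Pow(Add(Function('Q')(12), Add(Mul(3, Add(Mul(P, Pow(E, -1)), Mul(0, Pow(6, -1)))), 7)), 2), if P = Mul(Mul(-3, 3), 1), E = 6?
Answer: Rational(1, 4) ≈ 0.25000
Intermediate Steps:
P = -9 (P = Mul(-9, 1) = -9)
Pow(Add(Function('Q')(12), Add(Mul(3, Add(Mul(P, Pow(E, -1)), Mul(0, Pow(6, -1)))), 7)), 2) = Pow(Add(-3, Add(Mul(3, Add(Mul(-9, Pow(6, -1)), Mul(0, Pow(6, -1)))), 7)), 2) = Pow(Add(-3, Add(Mul(3, Add(Mul(-9, Rational(1, 6)), Mul(0, Rational(1, 6)))), 7)), 2) = Pow(Add(-3, Add(Mul(3, Add(Rational(-3, 2), 0)), 7)), 2) = Pow(Add(-3, Add(Mul(3, Rational(-3, 2)), 7)), 2) = Pow(Add(-3, Add(Rational(-9, 2), 7)), 2) = Pow(Add(-3, Rational(5, 2)), 2) = Pow(Rational(-1, 2), 2) = Rational(1, 4)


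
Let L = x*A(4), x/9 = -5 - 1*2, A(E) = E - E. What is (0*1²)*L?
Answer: 0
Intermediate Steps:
A(E) = 0
x = -63 (x = 9*(-5 - 1*2) = 9*(-5 - 2) = 9*(-7) = -63)
L = 0 (L = -63*0 = 0)
(0*1²)*L = (0*1²)*0 = (0*1)*0 = 0*0 = 0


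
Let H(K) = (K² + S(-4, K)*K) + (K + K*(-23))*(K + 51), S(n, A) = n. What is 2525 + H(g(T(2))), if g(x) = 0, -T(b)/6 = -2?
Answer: 2525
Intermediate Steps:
T(b) = 12 (T(b) = -6*(-2) = 12)
H(K) = K² - 4*K - 22*K*(51 + K) (H(K) = (K² - 4*K) + (K + K*(-23))*(K + 51) = (K² - 4*K) + (K - 23*K)*(51 + K) = (K² - 4*K) + (-22*K)*(51 + K) = (K² - 4*K) - 22*K*(51 + K) = K² - 4*K - 22*K*(51 + K))
2525 + H(g(T(2))) = 2525 - 1*0*(1126 + 21*0) = 2525 - 1*0*(1126 + 0) = 2525 - 1*0*1126 = 2525 + 0 = 2525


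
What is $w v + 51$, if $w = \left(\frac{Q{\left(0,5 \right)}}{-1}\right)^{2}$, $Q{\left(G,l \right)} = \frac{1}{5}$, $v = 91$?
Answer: $\frac{1366}{25} \approx 54.64$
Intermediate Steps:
$Q{\left(G,l \right)} = \frac{1}{5}$
$w = \frac{1}{25}$ ($w = \left(\frac{1}{5 \left(-1\right)}\right)^{2} = \left(\frac{1}{5} \left(-1\right)\right)^{2} = \left(- \frac{1}{5}\right)^{2} = \frac{1}{25} \approx 0.04$)
$w v + 51 = \frac{1}{25} \cdot 91 + 51 = \frac{91}{25} + 51 = \frac{1366}{25}$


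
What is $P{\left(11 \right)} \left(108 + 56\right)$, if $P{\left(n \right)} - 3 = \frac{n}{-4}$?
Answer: $41$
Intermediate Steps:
$P{\left(n \right)} = 3 - \frac{n}{4}$ ($P{\left(n \right)} = 3 + \frac{n}{-4} = 3 + n \left(- \frac{1}{4}\right) = 3 - \frac{n}{4}$)
$P{\left(11 \right)} \left(108 + 56\right) = \left(3 - \frac{11}{4}\right) \left(108 + 56\right) = \left(3 - \frac{11}{4}\right) 164 = \frac{1}{4} \cdot 164 = 41$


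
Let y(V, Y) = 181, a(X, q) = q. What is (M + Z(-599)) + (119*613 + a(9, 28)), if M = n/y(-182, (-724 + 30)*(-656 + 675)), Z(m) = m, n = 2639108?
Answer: 15739164/181 ≈ 86957.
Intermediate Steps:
M = 2639108/181 ≈ 14581.
(M + Z(-599)) + (119*613 + a(9, 28)) = (2639108/181 - 599) + (119*613 + 28) = 2530689/181 + (72947 + 28) = 2530689/181 + 72975 = 15739164/181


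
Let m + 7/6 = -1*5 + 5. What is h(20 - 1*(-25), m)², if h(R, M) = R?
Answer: 2025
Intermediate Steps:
m = -7/6 (m = -7/6 + (-1*5 + 5) = -7/6 + (-5 + 5) = -7/6 + 0 = -7/6 ≈ -1.1667)
h(20 - 1*(-25), m)² = (20 - 1*(-25))² = (20 + 25)² = 45² = 2025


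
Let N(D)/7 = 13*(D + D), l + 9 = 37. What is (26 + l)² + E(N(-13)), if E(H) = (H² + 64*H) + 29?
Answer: 5449477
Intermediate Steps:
l = 28 (l = -9 + 37 = 28)
N(D) = 182*D (N(D) = 7*(13*(D + D)) = 7*(13*(2*D)) = 7*(26*D) = 182*D)
E(H) = 29 + H² + 64*H
(26 + l)² + E(N(-13)) = (26 + 28)² + (29 + (182*(-13))² + 64*(182*(-13))) = 54² + (29 + (-2366)² + 64*(-2366)) = 2916 + (29 + 5597956 - 151424) = 2916 + 5446561 = 5449477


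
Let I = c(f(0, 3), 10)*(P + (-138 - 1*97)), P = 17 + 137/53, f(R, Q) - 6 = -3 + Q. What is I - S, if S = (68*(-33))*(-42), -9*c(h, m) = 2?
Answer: -44933462/477 ≈ -94200.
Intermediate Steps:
f(R, Q) = 3 + Q (f(R, Q) = 6 + (-3 + Q) = 3 + Q)
c(h, m) = -2/9 (c(h, m) = -1/9*2 = -2/9)
P = 1038/53 (P = 17 + 137*(1/53) = 17 + 137/53 = 1038/53 ≈ 19.585)
S = 94248 (S = -2244*(-42) = 94248)
I = 22834/477 (I = -2*(1038/53 + (-138 - 1*97))/9 = -2*(1038/53 + (-138 - 97))/9 = -2*(1038/53 - 235)/9 = -2/9*(-11417/53) = 22834/477 ≈ 47.870)
I - S = 22834/477 - 1*94248 = 22834/477 - 94248 = -44933462/477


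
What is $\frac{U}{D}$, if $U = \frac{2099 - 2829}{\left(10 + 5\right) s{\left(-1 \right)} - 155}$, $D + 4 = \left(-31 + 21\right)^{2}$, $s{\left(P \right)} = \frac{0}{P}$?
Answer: $\frac{73}{1488} \approx 0.049059$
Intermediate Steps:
$s{\left(P \right)} = 0$
$D = 96$ ($D = -4 + \left(-31 + 21\right)^{2} = -4 + \left(-10\right)^{2} = -4 + 100 = 96$)
$U = \frac{146}{31}$ ($U = \frac{2099 - 2829}{\left(10 + 5\right) 0 - 155} = - \frac{730}{15 \cdot 0 - 155} = - \frac{730}{0 - 155} = - \frac{730}{-155} = \left(-730\right) \left(- \frac{1}{155}\right) = \frac{146}{31} \approx 4.7097$)
$\frac{U}{D} = \frac{146}{31 \cdot 96} = \frac{146}{31} \cdot \frac{1}{96} = \frac{73}{1488}$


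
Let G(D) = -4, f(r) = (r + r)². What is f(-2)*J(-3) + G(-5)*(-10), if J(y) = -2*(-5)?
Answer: 200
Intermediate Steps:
f(r) = 4*r² (f(r) = (2*r)² = 4*r²)
J(y) = 10
f(-2)*J(-3) + G(-5)*(-10) = (4*(-2)²)*10 - 4*(-10) = (4*4)*10 + 40 = 16*10 + 40 = 160 + 40 = 200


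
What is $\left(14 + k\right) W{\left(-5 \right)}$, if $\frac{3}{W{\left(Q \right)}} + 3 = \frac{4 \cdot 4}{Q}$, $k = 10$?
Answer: $- \frac{360}{31} \approx -11.613$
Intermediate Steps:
$W{\left(Q \right)} = \frac{3}{-3 + \frac{16}{Q}}$ ($W{\left(Q \right)} = \frac{3}{-3 + \frac{4 \cdot 4}{Q}} = \frac{3}{-3 + \frac{16}{Q}}$)
$\left(14 + k\right) W{\left(-5 \right)} = \left(14 + 10\right) \left(\left(-3\right) \left(-5\right) \frac{1}{-16 + 3 \left(-5\right)}\right) = 24 \left(\left(-3\right) \left(-5\right) \frac{1}{-16 - 15}\right) = 24 \left(\left(-3\right) \left(-5\right) \frac{1}{-31}\right) = 24 \left(\left(-3\right) \left(-5\right) \left(- \frac{1}{31}\right)\right) = 24 \left(- \frac{15}{31}\right) = - \frac{360}{31}$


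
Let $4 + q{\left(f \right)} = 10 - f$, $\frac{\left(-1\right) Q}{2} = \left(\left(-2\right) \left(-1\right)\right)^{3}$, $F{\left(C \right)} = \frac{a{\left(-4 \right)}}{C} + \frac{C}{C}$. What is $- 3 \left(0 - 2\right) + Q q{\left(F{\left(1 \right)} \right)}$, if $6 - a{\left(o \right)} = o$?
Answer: $86$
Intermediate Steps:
$a{\left(o \right)} = 6 - o$
$F{\left(C \right)} = 1 + \frac{10}{C}$ ($F{\left(C \right)} = \frac{6 - -4}{C} + \frac{C}{C} = \frac{6 + 4}{C} + 1 = \frac{10}{C} + 1 = 1 + \frac{10}{C}$)
$Q = -16$ ($Q = - 2 \left(\left(-2\right) \left(-1\right)\right)^{3} = - 2 \cdot 2^{3} = \left(-2\right) 8 = -16$)
$q{\left(f \right)} = 6 - f$ ($q{\left(f \right)} = -4 - \left(-10 + f\right) = 6 - f$)
$- 3 \left(0 - 2\right) + Q q{\left(F{\left(1 \right)} \right)} = - 3 \left(0 - 2\right) - 16 \left(6 - \frac{10 + 1}{1}\right) = \left(-3\right) \left(-2\right) - 16 \left(6 - 1 \cdot 11\right) = 6 - 16 \left(6 - 11\right) = 6 - -80 = 6 + 80 = 86$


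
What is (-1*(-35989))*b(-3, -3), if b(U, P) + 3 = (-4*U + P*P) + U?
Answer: 539835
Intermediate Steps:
b(U, P) = -3 + P² - 3*U (b(U, P) = -3 + ((-4*U + P*P) + U) = -3 + ((-4*U + P²) + U) = -3 + ((P² - 4*U) + U) = -3 + (P² - 3*U) = -3 + P² - 3*U)
(-1*(-35989))*b(-3, -3) = (-1*(-35989))*(-3 + (-3)² - 3*(-3)) = 35989*(-3 + 9 + 9) = 35989*15 = 539835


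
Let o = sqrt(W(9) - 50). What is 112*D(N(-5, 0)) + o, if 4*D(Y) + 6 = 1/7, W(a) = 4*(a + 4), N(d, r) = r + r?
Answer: -164 + sqrt(2) ≈ -162.59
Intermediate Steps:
N(d, r) = 2*r
W(a) = 16 + 4*a (W(a) = 4*(4 + a) = 16 + 4*a)
D(Y) = -41/28 (D(Y) = -3/2 + (1/4)/7 = -3/2 + (1/4)*(1/7) = -3/2 + 1/28 = -41/28)
o = sqrt(2) (o = sqrt((16 + 4*9) - 50) = sqrt((16 + 36) - 50) = sqrt(52 - 50) = sqrt(2) ≈ 1.4142)
112*D(N(-5, 0)) + o = 112*(-41/28) + sqrt(2) = -164 + sqrt(2)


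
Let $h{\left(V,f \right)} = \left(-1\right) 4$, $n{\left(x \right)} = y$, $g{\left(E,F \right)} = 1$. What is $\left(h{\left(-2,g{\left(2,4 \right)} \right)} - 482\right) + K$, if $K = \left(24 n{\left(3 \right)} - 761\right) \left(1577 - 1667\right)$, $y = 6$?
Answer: $55044$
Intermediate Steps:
$n{\left(x \right)} = 6$
$h{\left(V,f \right)} = -4$
$K = 55530$ ($K = \left(24 \cdot 6 - 761\right) \left(1577 - 1667\right) = \left(144 - 761\right) \left(-90\right) = \left(-617\right) \left(-90\right) = 55530$)
$\left(h{\left(-2,g{\left(2,4 \right)} \right)} - 482\right) + K = \left(-4 - 482\right) + 55530 = -486 + 55530 = 55044$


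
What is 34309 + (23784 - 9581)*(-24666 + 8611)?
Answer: -227994856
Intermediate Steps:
34309 + (23784 - 9581)*(-24666 + 8611) = 34309 + 14203*(-16055) = 34309 - 228029165 = -227994856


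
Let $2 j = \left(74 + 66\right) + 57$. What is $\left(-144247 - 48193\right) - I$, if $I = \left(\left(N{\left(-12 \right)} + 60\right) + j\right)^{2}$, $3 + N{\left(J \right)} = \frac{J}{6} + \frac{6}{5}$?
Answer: $- \frac{21637209}{100} \approx -2.1637 \cdot 10^{5}$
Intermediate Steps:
$N{\left(J \right)} = - \frac{9}{5} + \frac{J}{6}$ ($N{\left(J \right)} = -3 + \left(\frac{J}{6} + \frac{6}{5}\right) = -3 + \left(\frac{6}{5} + \frac{J}{6}\right) = - \frac{9}{5} + \frac{J}{6}$)
$j = \frac{197}{2}$ ($j = \frac{\left(74 + 66\right) + 57}{2} = \frac{140 + 57}{2} = \frac{1}{2} \cdot 197 = \frac{197}{2} \approx 98.5$)
$I = \frac{2393209}{100}$ ($I = \left(\left(\left(- \frac{9}{5} + \frac{1}{6} \left(-12\right)\right) + 60\right) + \frac{197}{2}\right)^{2} = \left(\left(\left(- \frac{9}{5} - 2\right) + 60\right) + \frac{197}{2}\right)^{2} = \left(\left(- \frac{19}{5} + 60\right) + \frac{197}{2}\right)^{2} = \left(\frac{281}{5} + \frac{197}{2}\right)^{2} = \left(\frac{1547}{10}\right)^{2} = \frac{2393209}{100} \approx 23932.0$)
$\left(-144247 - 48193\right) - I = \left(-144247 - 48193\right) - \frac{2393209}{100} = -192440 - \frac{2393209}{100} = - \frac{21637209}{100}$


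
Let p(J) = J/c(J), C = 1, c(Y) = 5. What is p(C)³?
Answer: 1/125 ≈ 0.0080000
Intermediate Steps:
p(J) = J/5
p(C)³ = ((⅕)*1)³ = (⅕)³ = 1/125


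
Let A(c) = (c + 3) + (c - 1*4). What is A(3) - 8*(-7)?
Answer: 61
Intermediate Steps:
A(c) = -1 + 2*c (A(c) = (3 + c) + (c - 4) = (3 + c) + (-4 + c) = -1 + 2*c)
A(3) - 8*(-7) = (-1 + 2*3) - 8*(-7) = (-1 + 6) + 56 = 5 + 56 = 61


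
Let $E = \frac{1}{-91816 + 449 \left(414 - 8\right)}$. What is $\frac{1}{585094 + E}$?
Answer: $\frac{90478}{52938134933} \approx 1.7091 \cdot 10^{-6}$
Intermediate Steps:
$E = \frac{1}{90478}$ ($E = \frac{1}{-91816 + 449 \left(414 - 8\right)} = \frac{1}{-91816 + 449 \cdot 406} = \frac{1}{-91816 + 182294} = \frac{1}{90478} \approx 1.1052 \cdot 10^{-5}$)
$\frac{1}{585094 + E} = \frac{1}{585094 + \frac{1}{90478}} = \frac{1}{\frac{52938134933}{90478}} = \frac{90478}{52938134933}$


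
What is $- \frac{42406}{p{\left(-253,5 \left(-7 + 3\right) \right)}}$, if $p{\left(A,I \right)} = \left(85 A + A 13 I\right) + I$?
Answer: $- \frac{42406}{44255} \approx -0.95822$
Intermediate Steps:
$p{\left(A,I \right)} = I + 85 A + 13 A I$ ($p{\left(A,I \right)} = \left(85 A + 13 A I\right) + I = I + 85 A + 13 A I$)
$- \frac{42406}{p{\left(-253,5 \left(-7 + 3\right) \right)}} = - \frac{42406}{5 \left(-7 + 3\right) + 85 \left(-253\right) + 13 \left(-253\right) 5 \left(-7 + 3\right)} = - \frac{42406}{5 \left(-4\right) - 21505 + 13 \left(-253\right) 5 \left(-4\right)} = - \frac{42406}{-20 - 21505 + 13 \left(-253\right) \left(-20\right)} = - \frac{42406}{-20 - 21505 + 65780} = - \frac{42406}{44255}$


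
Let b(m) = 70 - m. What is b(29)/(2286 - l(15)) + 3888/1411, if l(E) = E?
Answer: 8887499/3204381 ≈ 2.7735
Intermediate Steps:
b(29)/(2286 - l(15)) + 3888/1411 = (70 - 1*29)/(2286 - 1*15) + 3888/1411 = (70 - 29)/(2286 - 15) + 3888*(1/1411) = 41/2271 + 3888/1411 = 8887499/3204381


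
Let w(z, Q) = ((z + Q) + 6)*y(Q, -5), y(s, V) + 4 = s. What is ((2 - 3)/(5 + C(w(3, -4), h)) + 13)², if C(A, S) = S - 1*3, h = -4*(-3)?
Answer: 32761/196 ≈ 167.15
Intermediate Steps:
h = 12
y(s, V) = -4 + s
w(z, Q) = (-4 + Q)*(6 + Q + z) (w(z, Q) = ((z + Q) + 6)*(-4 + Q) = ((Q + z) + 6)*(-4 + Q) = (6 + Q + z)*(-4 + Q) = (-4 + Q)*(6 + Q + z))
C(A, S) = -3 + S (C(A, S) = S - 3 = -3 + S)
((2 - 3)/(5 + C(w(3, -4), h)) + 13)² = ((2 - 3)/(5 + (-3 + 12)) + 13)² = (-1/(5 + 9) + 13)² = (-1/14 + 13)² = (181/14)² = 32761/196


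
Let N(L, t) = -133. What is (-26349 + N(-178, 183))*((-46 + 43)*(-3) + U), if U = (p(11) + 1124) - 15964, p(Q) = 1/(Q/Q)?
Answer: 392728060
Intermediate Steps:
p(Q) = 1 (p(Q) = 1/1 = 1)
U = -14839 (U = (1 + 1124) - 15964 = 1125 - 15964 = -14839)
(-26349 + N(-178, 183))*((-46 + 43)*(-3) + U) = (-26349 - 133)*((-46 + 43)*(-3) - 14839) = -26482*(-3*(-3) - 14839) = -26482*(9 - 14839) = -26482*(-14830) = 392728060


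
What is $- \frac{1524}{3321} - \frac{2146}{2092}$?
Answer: $- \frac{1719179}{1157922} \approx -1.4847$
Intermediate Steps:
$- \frac{1524}{3321} - \frac{2146}{2092} = \left(-1524\right) \frac{1}{3321} - \frac{1073}{1046} = - \frac{508}{1107} - \frac{1073}{1046} = - \frac{1719179}{1157922}$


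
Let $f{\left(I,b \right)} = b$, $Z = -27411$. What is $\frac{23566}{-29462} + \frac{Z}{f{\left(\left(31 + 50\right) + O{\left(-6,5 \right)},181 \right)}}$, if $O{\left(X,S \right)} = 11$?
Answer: $- \frac{405924164}{2666311} \approx -152.24$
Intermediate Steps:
$\frac{23566}{-29462} + \frac{Z}{f{\left(\left(31 + 50\right) + O{\left(-6,5 \right)},181 \right)}} = \frac{23566}{-29462} - \frac{27411}{181} = 23566 \left(- \frac{1}{29462}\right) - \frac{27411}{181} = - \frac{11783}{14731} - \frac{27411}{181} = - \frac{405924164}{2666311}$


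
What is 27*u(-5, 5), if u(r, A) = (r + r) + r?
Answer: -405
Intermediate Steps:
u(r, A) = 3*r (u(r, A) = 2*r + r = 3*r)
27*u(-5, 5) = 27*(3*(-5)) = 27*(-15) = -405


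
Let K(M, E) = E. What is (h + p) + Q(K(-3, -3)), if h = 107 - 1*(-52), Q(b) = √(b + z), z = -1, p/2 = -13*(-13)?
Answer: 497 + 2*I ≈ 497.0 + 2.0*I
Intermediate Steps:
p = 338 (p = 2*(-13*(-13)) = 2*169 = 338)
Q(b) = √(-1 + b) (Q(b) = √(b - 1) = √(-1 + b))
h = 159 (h = 107 + 52 = 159)
(h + p) + Q(K(-3, -3)) = (159 + 338) + √(-1 - 3) = 497 + √(-4) = 497 + 2*I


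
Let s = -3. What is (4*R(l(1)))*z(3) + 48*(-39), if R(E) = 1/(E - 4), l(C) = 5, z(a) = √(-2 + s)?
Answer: -1872 + 4*I*√5 ≈ -1872.0 + 8.9443*I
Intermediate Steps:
z(a) = I*√5 (z(a) = √(-2 - 3) = √(-5) = I*√5)
R(E) = 1/(-4 + E)
(4*R(l(1)))*z(3) + 48*(-39) = (4/(-4 + 5))*(I*√5) + 48*(-39) = (4/1)*(I*√5) - 1872 = (4*1)*(I*√5) - 1872 = 4*(I*√5) - 1872 = 4*I*√5 - 1872 = -1872 + 4*I*√5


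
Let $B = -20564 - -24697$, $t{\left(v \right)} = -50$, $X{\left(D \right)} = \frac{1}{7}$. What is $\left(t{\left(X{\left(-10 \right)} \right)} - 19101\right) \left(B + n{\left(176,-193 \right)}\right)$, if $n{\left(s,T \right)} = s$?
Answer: $-82521659$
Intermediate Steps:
$X{\left(D \right)} = \frac{1}{7}$
$B = 4133$ ($B = -20564 + 24697 = 4133$)
$\left(t{\left(X{\left(-10 \right)} \right)} - 19101\right) \left(B + n{\left(176,-193 \right)}\right) = \left(-50 - 19101\right) \left(4133 + 176\right) = \left(-19151\right) 4309 = -82521659$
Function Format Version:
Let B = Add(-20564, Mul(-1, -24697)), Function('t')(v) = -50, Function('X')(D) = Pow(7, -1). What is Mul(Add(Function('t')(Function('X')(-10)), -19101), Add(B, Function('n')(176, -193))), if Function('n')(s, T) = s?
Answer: -82521659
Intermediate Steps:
Function('X')(D) = Rational(1, 7)
B = 4133 (B = Add(-20564, 24697) = 4133)
Mul(Add(Function('t')(Function('X')(-10)), -19101), Add(B, Function('n')(176, -193))) = Mul(Add(-50, -19101), Add(4133, 176)) = Mul(-19151, 4309) = -82521659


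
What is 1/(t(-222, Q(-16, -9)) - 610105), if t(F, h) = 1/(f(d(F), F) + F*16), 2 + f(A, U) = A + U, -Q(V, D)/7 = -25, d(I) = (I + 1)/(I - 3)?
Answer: -849379/518210375020 ≈ -1.6391e-6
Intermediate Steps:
d(I) = (1 + I)/(-3 + I)
Q(V, D) = 175 (Q(V, D) = -7*(-25) = 175)
f(A, U) = -2 + A + U (f(A, U) = -2 + (A + U) = -2 + A + U)
t(F, h) = 1/(-2 + 17*F + (1 + F)/(-3 + F)) (t(F, h) = 1/((-2 + (1 + F)/(-3 + F) + F) + F*16) = 1/((-2 + F + (1 + F)/(-3 + F)) + 16*F) = 1/(-2 + 17*F + (1 + F)/(-3 + F)))
1/(t(-222, Q(-16, -9)) - 610105) = 1/((-3 - 222)/(7 - 52*(-222) + 17*(-222)**2) - 610105) = 1/(-225/(7 + 11544 + 17*49284) - 610105) = 1/(-225/(7 + 11544 + 837828) - 610105) = 1/(-225/849379 - 610105) = 1/(-518210375020/849379) = -849379/518210375020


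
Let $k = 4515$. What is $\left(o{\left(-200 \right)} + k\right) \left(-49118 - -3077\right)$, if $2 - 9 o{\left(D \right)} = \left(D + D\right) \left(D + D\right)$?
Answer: $\frac{1831863961}{3} \approx 6.1062 \cdot 10^{8}$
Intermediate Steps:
$o{\left(D \right)} = \frac{2}{9} - \frac{4 D^{2}}{9}$ ($o{\left(D \right)} = \frac{2}{9} - \frac{\left(D + D\right) \left(D + D\right)}{9} = \frac{2}{9} - \frac{2 D 2 D}{9} = \frac{2}{9} - \frac{4 D^{2}}{9}$)
$\left(o{\left(-200 \right)} + k\right) \left(-49118 - -3077\right) = \left(\left(\frac{2}{9} - \frac{4 \left(-200\right)^{2}}{9}\right) + 4515\right) \left(-49118 - -3077\right) = \left(\left(\frac{2}{9} - \frac{160000}{9}\right) + 4515\right) \left(-49118 + \left(-2979 + 6056\right)\right) = \left(\left(\frac{2}{9} - \frac{160000}{9}\right) + 4515\right) \left(-49118 + 3077\right) = \left(- \frac{159998}{9} + 4515\right) \left(-46041\right) = \left(- \frac{119363}{9}\right) \left(-46041\right) = \frac{1831863961}{3}$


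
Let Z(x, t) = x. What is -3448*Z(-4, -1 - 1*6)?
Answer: 13792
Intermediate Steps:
-3448*Z(-4, -1 - 1*6) = -3448*(-4) = 13792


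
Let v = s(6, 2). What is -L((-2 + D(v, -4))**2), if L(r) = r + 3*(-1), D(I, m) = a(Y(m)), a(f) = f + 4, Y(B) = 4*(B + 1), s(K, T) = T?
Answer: -97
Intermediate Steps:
Y(B) = 4 + 4*B (Y(B) = 4*(1 + B) = 4 + 4*B)
a(f) = 4 + f
v = 2
D(I, m) = 8 + 4*m (D(I, m) = 4 + (4 + 4*m) = 8 + 4*m)
L(r) = -3 + r (L(r) = r - 3 = -3 + r)
-L((-2 + D(v, -4))**2) = -(-3 + (-2 + (8 + 4*(-4)))**2) = -(-3 + (-2 + (8 - 16))**2) = -(-3 + (-2 - 8)**2) = -(-3 + (-10)**2) = -(-3 + 100) = -1*97 = -97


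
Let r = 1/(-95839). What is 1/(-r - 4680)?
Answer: -95839/448526519 ≈ -0.00021368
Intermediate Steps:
r = -1/95839 ≈ -1.0434e-5
1/(-r - 4680) = 1/(-1*(-1/95839) - 4680) = 1/(1/95839 - 4680) = 1/(-448526519/95839) = -95839/448526519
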